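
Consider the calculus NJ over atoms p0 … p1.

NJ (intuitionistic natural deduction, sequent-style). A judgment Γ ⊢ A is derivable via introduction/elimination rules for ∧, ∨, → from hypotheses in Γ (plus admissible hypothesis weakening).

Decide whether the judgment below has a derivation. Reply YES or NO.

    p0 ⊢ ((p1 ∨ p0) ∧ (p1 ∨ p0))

Derivation trace:
[∧I] p0 ⊢ ((p1 ∨ p0) ∧ (p1 ∨ p0))
  [∨I₂] p0 ⊢ (p1 ∨ p0)
    [Ax] p0 ⊢ p0
  [∨I₂] p0 ⊢ (p1 ∨ p0)
    [Ax] p0 ⊢ p0

Result: YES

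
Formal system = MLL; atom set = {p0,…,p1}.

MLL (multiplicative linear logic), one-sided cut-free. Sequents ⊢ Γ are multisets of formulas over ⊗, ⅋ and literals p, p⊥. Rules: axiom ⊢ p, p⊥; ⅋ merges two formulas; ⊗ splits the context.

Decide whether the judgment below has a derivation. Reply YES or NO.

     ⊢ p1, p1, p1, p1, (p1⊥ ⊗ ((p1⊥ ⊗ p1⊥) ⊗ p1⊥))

Proof tree:
[⊗]  ⊢ p1, p1, p1, p1, (p1⊥ ⊗ ((p1⊥ ⊗ p1⊥) ⊗ p1⊥))
  [Ax]  ⊢ p1, p1⊥
  [⊗]  ⊢ p1, p1, p1, ((p1⊥ ⊗ p1⊥) ⊗ p1⊥)
    [⊗]  ⊢ p1, p1, (p1⊥ ⊗ p1⊥)
      [Ax]  ⊢ p1, p1⊥
      [Ax]  ⊢ p1, p1⊥
    [Ax]  ⊢ p1, p1⊥

Result: YES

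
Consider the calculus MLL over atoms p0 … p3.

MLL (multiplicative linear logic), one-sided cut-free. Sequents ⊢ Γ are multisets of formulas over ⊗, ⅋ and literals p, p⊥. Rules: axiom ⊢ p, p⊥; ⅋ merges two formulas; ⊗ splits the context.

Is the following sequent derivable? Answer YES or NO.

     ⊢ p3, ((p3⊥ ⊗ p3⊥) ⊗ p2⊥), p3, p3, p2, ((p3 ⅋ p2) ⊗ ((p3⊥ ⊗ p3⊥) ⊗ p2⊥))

Derivation trace:
[⊗]  ⊢ p3, ((p3⊥ ⊗ p3⊥) ⊗ p2⊥), p3, p3, p2, ((p3 ⅋ p2) ⊗ ((p3⊥ ⊗ p3⊥) ⊗ p2⊥))
  [⅋]  ⊢ p3, ((p3⊥ ⊗ p3⊥) ⊗ p2⊥), (p3 ⅋ p2)
    [⊗]  ⊢ p3, p3, p2, ((p3⊥ ⊗ p3⊥) ⊗ p2⊥)
      [⊗]  ⊢ p3, p3, (p3⊥ ⊗ p3⊥)
        [Ax]  ⊢ p3, p3⊥
        [Ax]  ⊢ p3, p3⊥
      [Ax]  ⊢ p2, p2⊥
  [⊗]  ⊢ p3, p3, p2, ((p3⊥ ⊗ p3⊥) ⊗ p2⊥)
    [⊗]  ⊢ p3, p3, (p3⊥ ⊗ p3⊥)
      [Ax]  ⊢ p3, p3⊥
      [Ax]  ⊢ p3, p3⊥
    [Ax]  ⊢ p2, p2⊥

Result: YES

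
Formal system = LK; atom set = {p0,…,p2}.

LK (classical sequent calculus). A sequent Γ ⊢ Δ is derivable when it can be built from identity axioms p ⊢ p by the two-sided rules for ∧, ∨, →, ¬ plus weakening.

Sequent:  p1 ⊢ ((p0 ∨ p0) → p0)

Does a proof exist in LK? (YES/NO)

Derivation trace:
[WL] p1 ⊢ ((p0 ∨ p0) → p0)
  [→R]  ⊢ ((p0 ∨ p0) → p0)
    [∨L] (p0 ∨ p0) ⊢ p0
      [Ax] p0 ⊢ p0
      [Ax] p0 ⊢ p0

Result: YES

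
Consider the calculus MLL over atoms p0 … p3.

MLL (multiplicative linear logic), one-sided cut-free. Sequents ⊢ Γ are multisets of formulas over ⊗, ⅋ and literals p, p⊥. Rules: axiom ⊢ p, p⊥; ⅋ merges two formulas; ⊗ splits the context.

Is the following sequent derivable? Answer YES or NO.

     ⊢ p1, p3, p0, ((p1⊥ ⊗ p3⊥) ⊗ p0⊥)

Derivation trace:
[⊗]  ⊢ p1, p3, p0, ((p1⊥ ⊗ p3⊥) ⊗ p0⊥)
  [⊗]  ⊢ p1, p3, (p1⊥ ⊗ p3⊥)
    [Ax]  ⊢ p1, p1⊥
    [Ax]  ⊢ p3, p3⊥
  [Ax]  ⊢ p0, p0⊥

Result: YES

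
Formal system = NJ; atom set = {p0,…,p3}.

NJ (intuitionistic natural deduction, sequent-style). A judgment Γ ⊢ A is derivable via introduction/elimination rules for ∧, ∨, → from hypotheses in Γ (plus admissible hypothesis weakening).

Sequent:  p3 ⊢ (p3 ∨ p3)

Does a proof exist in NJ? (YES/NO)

Proof tree:
[→E] p3 ⊢ (p3 ∨ p3)
  [→I]  ⊢ (p3 → (p3 ∨ p3))
    [∨I₁] p3 ⊢ (p3 ∨ p3)
      [Ax] p3 ⊢ p3
  [Ax] p3 ⊢ p3

Result: YES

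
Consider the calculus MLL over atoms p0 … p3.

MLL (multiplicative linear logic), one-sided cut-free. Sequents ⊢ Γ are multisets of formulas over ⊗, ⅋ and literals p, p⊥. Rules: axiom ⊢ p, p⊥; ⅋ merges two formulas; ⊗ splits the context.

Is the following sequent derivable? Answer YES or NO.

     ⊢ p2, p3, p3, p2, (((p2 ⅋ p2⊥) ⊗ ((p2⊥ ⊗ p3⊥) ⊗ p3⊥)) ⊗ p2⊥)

Derivation trace:
[⊗]  ⊢ p2, p3, p3, p2, (((p2 ⅋ p2⊥) ⊗ ((p2⊥ ⊗ p3⊥) ⊗ p3⊥)) ⊗ p2⊥)
  [⊗]  ⊢ p2, p3, p3, ((p2 ⅋ p2⊥) ⊗ ((p2⊥ ⊗ p3⊥) ⊗ p3⊥))
    [⅋]  ⊢ (p2 ⅋ p2⊥)
      [Ax]  ⊢ p2, p2⊥
    [⊗]  ⊢ p2, p3, p3, ((p2⊥ ⊗ p3⊥) ⊗ p3⊥)
      [⊗]  ⊢ p2, p3, (p2⊥ ⊗ p3⊥)
        [Ax]  ⊢ p2, p2⊥
        [Ax]  ⊢ p3, p3⊥
      [Ax]  ⊢ p3, p3⊥
  [Ax]  ⊢ p2, p2⊥

Result: YES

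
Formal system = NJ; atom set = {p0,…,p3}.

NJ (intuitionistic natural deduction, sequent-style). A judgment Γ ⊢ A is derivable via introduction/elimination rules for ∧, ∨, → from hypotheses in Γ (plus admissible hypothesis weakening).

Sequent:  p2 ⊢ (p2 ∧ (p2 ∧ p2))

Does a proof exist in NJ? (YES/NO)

Proof tree:
[∧I] p2 ⊢ (p2 ∧ (p2 ∧ p2))
  [Ax] p2 ⊢ p2
  [∧I] p2 ⊢ (p2 ∧ p2)
    [Ax] p2 ⊢ p2
    [Ax] p2 ⊢ p2

Result: YES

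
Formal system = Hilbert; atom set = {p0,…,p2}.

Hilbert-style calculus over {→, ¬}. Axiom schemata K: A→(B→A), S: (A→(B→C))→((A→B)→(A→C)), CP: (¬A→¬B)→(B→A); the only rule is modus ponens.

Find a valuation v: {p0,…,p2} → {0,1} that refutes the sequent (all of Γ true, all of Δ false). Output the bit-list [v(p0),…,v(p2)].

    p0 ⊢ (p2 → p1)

Truth-table refutation:
  v=000: Γ:[p0=F] Δ:[(p2 → p1)=T] refutes=False
  v=001: Γ:[p0=F] Δ:[(p2 → p1)=F] refutes=False
  v=010: Γ:[p0=F] Δ:[(p2 → p1)=T] refutes=False
  v=011: Γ:[p0=F] Δ:[(p2 → p1)=T] refutes=False
  v=100: Γ:[p0=T] Δ:[(p2 → p1)=T] refutes=False
  v=101: Γ:[p0=T] Δ:[(p2 → p1)=F] refutes=True  ← countermodel

Result: [1, 0, 1]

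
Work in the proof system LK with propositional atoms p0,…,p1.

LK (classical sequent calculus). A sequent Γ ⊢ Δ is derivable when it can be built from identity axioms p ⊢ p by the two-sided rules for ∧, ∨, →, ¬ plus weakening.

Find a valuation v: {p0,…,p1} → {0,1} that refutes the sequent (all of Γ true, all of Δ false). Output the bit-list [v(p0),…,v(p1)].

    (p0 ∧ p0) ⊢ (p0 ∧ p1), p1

Truth-table refutation:
  v=00: Γ:[(p0 ∧ p0)=F] Δ:[(p0 ∧ p1)=F, p1=F] refutes=False
  v=01: Γ:[(p0 ∧ p0)=F] Δ:[(p0 ∧ p1)=F, p1=T] refutes=False
  v=10: Γ:[(p0 ∧ p0)=T] Δ:[(p0 ∧ p1)=F, p1=F] refutes=True  ← countermodel

Result: [1, 0]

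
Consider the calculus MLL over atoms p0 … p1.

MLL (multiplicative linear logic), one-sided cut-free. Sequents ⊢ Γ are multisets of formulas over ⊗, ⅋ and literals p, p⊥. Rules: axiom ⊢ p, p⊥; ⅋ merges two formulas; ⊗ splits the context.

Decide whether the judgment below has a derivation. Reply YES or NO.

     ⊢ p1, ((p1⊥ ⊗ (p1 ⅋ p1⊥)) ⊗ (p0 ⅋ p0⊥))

Proof tree:
[⊗]  ⊢ p1, ((p1⊥ ⊗ (p1 ⅋ p1⊥)) ⊗ (p0 ⅋ p0⊥))
  [⊗]  ⊢ p1, (p1⊥ ⊗ (p1 ⅋ p1⊥))
    [Ax]  ⊢ p1, p1⊥
    [⅋]  ⊢ (p1 ⅋ p1⊥)
      [Ax]  ⊢ p1, p1⊥
  [⅋]  ⊢ (p0 ⅋ p0⊥)
    [Ax]  ⊢ p0, p0⊥

Result: YES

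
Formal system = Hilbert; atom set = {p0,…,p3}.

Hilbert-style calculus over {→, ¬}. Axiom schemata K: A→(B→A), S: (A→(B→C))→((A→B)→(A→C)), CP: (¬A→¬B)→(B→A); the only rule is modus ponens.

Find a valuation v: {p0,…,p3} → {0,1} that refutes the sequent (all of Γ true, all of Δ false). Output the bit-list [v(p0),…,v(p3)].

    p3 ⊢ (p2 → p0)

Truth-table refutation:
  v=0000: Γ:[p3=F] Δ:[(p2 → p0)=T] refutes=False
  v=0001: Γ:[p3=T] Δ:[(p2 → p0)=T] refutes=False
  v=0010: Γ:[p3=F] Δ:[(p2 → p0)=F] refutes=False
  v=0011: Γ:[p3=T] Δ:[(p2 → p0)=F] refutes=True  ← countermodel

Result: [0, 0, 1, 1]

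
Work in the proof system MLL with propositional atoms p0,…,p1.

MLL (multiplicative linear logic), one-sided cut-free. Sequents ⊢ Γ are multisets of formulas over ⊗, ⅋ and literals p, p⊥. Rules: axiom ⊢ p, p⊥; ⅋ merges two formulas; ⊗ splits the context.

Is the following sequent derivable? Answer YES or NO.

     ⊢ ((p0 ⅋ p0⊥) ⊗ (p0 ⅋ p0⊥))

Proof tree:
[⊗]  ⊢ ((p0 ⅋ p0⊥) ⊗ (p0 ⅋ p0⊥))
  [⅋]  ⊢ (p0 ⅋ p0⊥)
    [Ax]  ⊢ p0, p0⊥
  [⅋]  ⊢ (p0 ⅋ p0⊥)
    [Ax]  ⊢ p0, p0⊥

Result: YES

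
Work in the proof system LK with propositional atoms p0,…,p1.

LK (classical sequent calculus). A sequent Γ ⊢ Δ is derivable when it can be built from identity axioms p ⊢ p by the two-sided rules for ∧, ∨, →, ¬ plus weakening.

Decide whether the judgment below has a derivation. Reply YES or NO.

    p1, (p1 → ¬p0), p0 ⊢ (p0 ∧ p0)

Proof tree:
[∧R] p1, (p1 → ¬p0), p0 ⊢ (p0 ∧ p0)
  [Ax] p0 ⊢ p0
  [→L] p1, p0, (p1 → ¬p0) ⊢ p0
    [Ax] p1 ⊢ p1
    [¬L] p0, ¬p0 ⊢ p0
      [WR] p0 ⊢ p0, p0
        [Ax] p0 ⊢ p0

Result: YES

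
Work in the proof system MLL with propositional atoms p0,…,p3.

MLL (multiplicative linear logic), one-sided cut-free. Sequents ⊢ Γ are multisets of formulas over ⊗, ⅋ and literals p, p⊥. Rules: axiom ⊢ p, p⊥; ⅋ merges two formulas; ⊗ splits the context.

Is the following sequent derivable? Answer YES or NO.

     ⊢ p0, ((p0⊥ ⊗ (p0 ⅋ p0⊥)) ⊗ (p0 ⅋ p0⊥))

Derivation (root first):
[⊗]  ⊢ p0, ((p0⊥ ⊗ (p0 ⅋ p0⊥)) ⊗ (p0 ⅋ p0⊥))
  [⊗]  ⊢ p0, (p0⊥ ⊗ (p0 ⅋ p0⊥))
    [Ax]  ⊢ p0, p0⊥
    [⅋]  ⊢ (p0 ⅋ p0⊥)
      [Ax]  ⊢ p0, p0⊥
  [⅋]  ⊢ (p0 ⅋ p0⊥)
    [Ax]  ⊢ p0, p0⊥

Result: YES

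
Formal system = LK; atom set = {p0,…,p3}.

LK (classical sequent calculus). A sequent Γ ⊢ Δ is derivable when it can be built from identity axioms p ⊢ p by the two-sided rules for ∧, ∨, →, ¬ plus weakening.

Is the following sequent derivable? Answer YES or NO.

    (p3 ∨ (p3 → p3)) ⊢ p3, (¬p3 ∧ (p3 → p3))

Proof tree:
[∨L] (p3 ∨ (p3 → p3)) ⊢ p3, (¬p3 ∧ (p3 → p3))
  [Ax] p3 ⊢ p3
  [∧R] (p3 → p3) ⊢ p3, (¬p3 ∧ (p3 → p3))
    [¬R]  ⊢ p3, ¬p3
      [Ax] p3 ⊢ p3
    [→R] (p3 → p3) ⊢ (p3 → p3)
      [→L] p3, (p3 → p3) ⊢ p3
        [Ax] p3 ⊢ p3
        [Ax] p3 ⊢ p3

Result: YES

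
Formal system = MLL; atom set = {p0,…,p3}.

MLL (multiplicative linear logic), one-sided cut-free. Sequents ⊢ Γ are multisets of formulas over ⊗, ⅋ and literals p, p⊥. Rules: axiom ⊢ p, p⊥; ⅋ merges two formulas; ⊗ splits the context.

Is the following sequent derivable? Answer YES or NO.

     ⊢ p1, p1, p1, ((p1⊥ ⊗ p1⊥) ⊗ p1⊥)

Derivation (root first):
[⊗]  ⊢ p1, p1, p1, ((p1⊥ ⊗ p1⊥) ⊗ p1⊥)
  [⊗]  ⊢ p1, p1, (p1⊥ ⊗ p1⊥)
    [Ax]  ⊢ p1, p1⊥
    [Ax]  ⊢ p1, p1⊥
  [Ax]  ⊢ p1, p1⊥

Result: YES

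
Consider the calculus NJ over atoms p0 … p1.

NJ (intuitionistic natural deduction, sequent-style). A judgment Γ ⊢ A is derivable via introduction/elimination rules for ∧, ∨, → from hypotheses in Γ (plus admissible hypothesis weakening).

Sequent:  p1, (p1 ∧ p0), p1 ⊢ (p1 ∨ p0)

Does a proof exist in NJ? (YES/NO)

Derivation trace:
[∨I₁] p1, (p1 ∧ p0), p1 ⊢ (p1 ∨ p0)
  [Wk] p1, (p1 ∧ p0), p1 ⊢ p1
    [Wk] p1, (p1 ∧ p0) ⊢ p1
      [Ax] p1 ⊢ p1

Result: YES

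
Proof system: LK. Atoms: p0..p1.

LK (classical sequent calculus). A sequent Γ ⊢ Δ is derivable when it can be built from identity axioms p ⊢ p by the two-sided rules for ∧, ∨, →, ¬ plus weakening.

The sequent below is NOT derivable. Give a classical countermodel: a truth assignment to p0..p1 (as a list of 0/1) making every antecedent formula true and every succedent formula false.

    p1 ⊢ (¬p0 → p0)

Truth-table refutation:
  v=00: Γ:[p1=F] Δ:[(¬p0 → p0)=F] refutes=False
  v=01: Γ:[p1=T] Δ:[(¬p0 → p0)=F] refutes=True  ← countermodel

Result: [0, 1]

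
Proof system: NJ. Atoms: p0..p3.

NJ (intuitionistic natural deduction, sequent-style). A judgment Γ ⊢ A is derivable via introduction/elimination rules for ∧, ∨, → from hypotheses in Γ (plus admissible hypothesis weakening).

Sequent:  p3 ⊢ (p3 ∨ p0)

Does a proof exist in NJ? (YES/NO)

Derivation (root first):
[→E] p3 ⊢ (p3 ∨ p0)
  [→I]  ⊢ (p3 → (p3 ∨ p0))
    [∨I₁] p3 ⊢ (p3 ∨ p0)
      [Ax] p3 ⊢ p3
  [Ax] p3 ⊢ p3

Result: YES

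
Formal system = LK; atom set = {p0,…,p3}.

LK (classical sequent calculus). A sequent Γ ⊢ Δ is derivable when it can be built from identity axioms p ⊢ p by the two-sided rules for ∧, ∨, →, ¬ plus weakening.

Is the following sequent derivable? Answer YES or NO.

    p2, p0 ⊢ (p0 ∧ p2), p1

Proof tree:
[WR] p2, p0 ⊢ (p0 ∧ p2), p1
  [∧R] p2, p0 ⊢ (p0 ∧ p2)
    [Ax] p0 ⊢ p0
    [Ax] p2 ⊢ p2

Result: YES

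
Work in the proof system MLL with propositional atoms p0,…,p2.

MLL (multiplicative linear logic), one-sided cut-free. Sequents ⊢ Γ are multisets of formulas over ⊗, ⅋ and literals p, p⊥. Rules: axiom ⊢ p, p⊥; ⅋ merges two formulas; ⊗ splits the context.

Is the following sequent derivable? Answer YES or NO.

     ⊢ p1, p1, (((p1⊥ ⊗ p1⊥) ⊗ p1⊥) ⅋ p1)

Derivation (root first):
[⅋]  ⊢ p1, p1, (((p1⊥ ⊗ p1⊥) ⊗ p1⊥) ⅋ p1)
  [⊗]  ⊢ p1, p1, p1, ((p1⊥ ⊗ p1⊥) ⊗ p1⊥)
    [⊗]  ⊢ p1, p1, (p1⊥ ⊗ p1⊥)
      [Ax]  ⊢ p1, p1⊥
      [Ax]  ⊢ p1, p1⊥
    [Ax]  ⊢ p1, p1⊥

Result: YES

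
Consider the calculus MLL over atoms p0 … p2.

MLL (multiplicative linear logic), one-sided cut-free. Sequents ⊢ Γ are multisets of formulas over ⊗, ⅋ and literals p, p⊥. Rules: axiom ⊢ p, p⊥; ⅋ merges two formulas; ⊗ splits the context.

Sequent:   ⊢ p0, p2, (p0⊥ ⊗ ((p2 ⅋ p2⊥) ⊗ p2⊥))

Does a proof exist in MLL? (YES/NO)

Derivation trace:
[⊗]  ⊢ p0, p2, (p0⊥ ⊗ ((p2 ⅋ p2⊥) ⊗ p2⊥))
  [Ax]  ⊢ p0, p0⊥
  [⊗]  ⊢ p2, ((p2 ⅋ p2⊥) ⊗ p2⊥)
    [⅋]  ⊢ (p2 ⅋ p2⊥)
      [Ax]  ⊢ p2, p2⊥
    [Ax]  ⊢ p2, p2⊥

Result: YES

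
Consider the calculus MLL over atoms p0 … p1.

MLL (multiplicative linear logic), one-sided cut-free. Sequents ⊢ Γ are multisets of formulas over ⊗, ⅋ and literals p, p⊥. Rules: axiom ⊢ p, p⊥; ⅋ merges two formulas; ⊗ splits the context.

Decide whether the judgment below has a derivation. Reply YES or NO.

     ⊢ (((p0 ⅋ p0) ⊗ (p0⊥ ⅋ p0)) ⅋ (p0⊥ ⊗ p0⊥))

Derivation (root first):
[⅋]  ⊢ (((p0 ⅋ p0) ⊗ (p0⊥ ⅋ p0)) ⅋ (p0⊥ ⊗ p0⊥))
  [⊗]  ⊢ (p0⊥ ⊗ p0⊥), ((p0 ⅋ p0) ⊗ (p0⊥ ⅋ p0))
    [⅋]  ⊢ (p0⊥ ⊗ p0⊥), (p0 ⅋ p0)
      [⊗]  ⊢ p0, p0, (p0⊥ ⊗ p0⊥)
        [Ax]  ⊢ p0, p0⊥
        [Ax]  ⊢ p0, p0⊥
    [⅋]  ⊢ (p0⊥ ⅋ p0)
      [Ax]  ⊢ p0, p0⊥

Result: YES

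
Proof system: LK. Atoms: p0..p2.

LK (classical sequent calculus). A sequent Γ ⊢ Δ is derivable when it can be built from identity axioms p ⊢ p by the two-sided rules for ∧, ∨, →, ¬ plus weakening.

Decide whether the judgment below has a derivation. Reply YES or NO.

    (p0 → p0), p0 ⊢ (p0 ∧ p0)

Proof tree:
[∧R] (p0 → p0), p0 ⊢ (p0 ∧ p0)
  [Ax] p0 ⊢ p0
  [→L] (p0 → p0), p0, (p0 → p0) ⊢ p0
    [→L] p0, (p0 → p0) ⊢ p0
      [Ax] p0 ⊢ p0
      [Ax] p0 ⊢ p0
    [Ax] p0 ⊢ p0

Result: YES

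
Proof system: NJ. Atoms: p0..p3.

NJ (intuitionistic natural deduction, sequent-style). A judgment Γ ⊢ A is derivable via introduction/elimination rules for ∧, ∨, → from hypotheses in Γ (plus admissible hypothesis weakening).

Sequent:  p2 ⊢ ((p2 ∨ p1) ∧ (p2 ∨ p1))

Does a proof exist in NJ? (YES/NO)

Derivation (root first):
[∧I] p2 ⊢ ((p2 ∨ p1) ∧ (p2 ∨ p1))
  [∨I₁] p2 ⊢ (p2 ∨ p1)
    [Ax] p2 ⊢ p2
  [∨I₁] p2 ⊢ (p2 ∨ p1)
    [Ax] p2 ⊢ p2

Result: YES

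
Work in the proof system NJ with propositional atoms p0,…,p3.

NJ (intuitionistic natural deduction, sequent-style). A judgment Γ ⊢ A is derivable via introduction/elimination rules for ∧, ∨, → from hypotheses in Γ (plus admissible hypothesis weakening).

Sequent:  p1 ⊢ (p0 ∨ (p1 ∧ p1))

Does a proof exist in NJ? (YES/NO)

Proof tree:
[∨I₂] p1 ⊢ (p0 ∨ (p1 ∧ p1))
  [∧I] p1 ⊢ (p1 ∧ p1)
    [Ax] p1 ⊢ p1
    [Ax] p1 ⊢ p1

Result: YES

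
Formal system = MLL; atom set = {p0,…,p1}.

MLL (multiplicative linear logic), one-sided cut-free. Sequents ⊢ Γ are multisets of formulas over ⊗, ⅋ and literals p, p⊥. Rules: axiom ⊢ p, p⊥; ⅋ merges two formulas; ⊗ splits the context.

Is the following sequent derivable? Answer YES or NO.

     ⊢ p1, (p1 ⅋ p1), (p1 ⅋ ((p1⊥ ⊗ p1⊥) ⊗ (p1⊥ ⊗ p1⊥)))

Derivation trace:
[⅋]  ⊢ p1, (p1 ⅋ p1), (p1 ⅋ ((p1⊥ ⊗ p1⊥) ⊗ (p1⊥ ⊗ p1⊥)))
  [⅋]  ⊢ p1, p1, ((p1⊥ ⊗ p1⊥) ⊗ (p1⊥ ⊗ p1⊥)), (p1 ⅋ p1)
    [⊗]  ⊢ p1, p1, p1, p1, ((p1⊥ ⊗ p1⊥) ⊗ (p1⊥ ⊗ p1⊥))
      [⊗]  ⊢ p1, p1, (p1⊥ ⊗ p1⊥)
        [Ax]  ⊢ p1, p1⊥
        [Ax]  ⊢ p1, p1⊥
      [⊗]  ⊢ p1, p1, (p1⊥ ⊗ p1⊥)
        [Ax]  ⊢ p1, p1⊥
        [Ax]  ⊢ p1, p1⊥

Result: YES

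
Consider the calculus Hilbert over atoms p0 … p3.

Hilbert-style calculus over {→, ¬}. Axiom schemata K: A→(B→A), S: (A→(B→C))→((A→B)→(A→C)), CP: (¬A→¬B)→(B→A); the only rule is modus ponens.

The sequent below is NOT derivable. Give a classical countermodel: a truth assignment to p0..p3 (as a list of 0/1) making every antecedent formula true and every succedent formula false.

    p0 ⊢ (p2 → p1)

Enumerate valuations to refute Γ ⊢ Δ:
  v=0000: Γ:[p0=F] Δ:[(p2 → p1)=T] refutes=False
  v=0001: Γ:[p0=F] Δ:[(p2 → p1)=T] refutes=False
  v=0010: Γ:[p0=F] Δ:[(p2 → p1)=F] refutes=False
  v=0011: Γ:[p0=F] Δ:[(p2 → p1)=F] refutes=False
  v=0100: Γ:[p0=F] Δ:[(p2 → p1)=T] refutes=False
  v=0101: Γ:[p0=F] Δ:[(p2 → p1)=T] refutes=False
  v=0110: Γ:[p0=F] Δ:[(p2 → p1)=T] refutes=False
  v=0111: Γ:[p0=F] Δ:[(p2 → p1)=T] refutes=False
  v=1000: Γ:[p0=T] Δ:[(p2 → p1)=T] refutes=False
  v=1001: Γ:[p0=T] Δ:[(p2 → p1)=T] refutes=False
  v=1010: Γ:[p0=T] Δ:[(p2 → p1)=F] refutes=True  ← countermodel

Result: [1, 0, 1, 0]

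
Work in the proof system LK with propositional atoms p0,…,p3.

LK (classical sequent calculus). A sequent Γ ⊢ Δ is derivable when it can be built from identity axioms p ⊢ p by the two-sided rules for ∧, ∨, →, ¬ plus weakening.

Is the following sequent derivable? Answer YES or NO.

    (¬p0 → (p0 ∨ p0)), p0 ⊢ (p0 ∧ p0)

Derivation (root first):
[∧R] (¬p0 → (p0 ∨ p0)), p0 ⊢ (p0 ∧ p0)
  [→L] (¬p0 → (p0 ∨ p0)) ⊢ p0
    [¬R]  ⊢ p0, ¬p0
      [Ax] p0 ⊢ p0
    [∨L] (p0 ∨ p0) ⊢ p0
      [Ax] p0 ⊢ p0
      [Ax] p0 ⊢ p0
  [Ax] p0 ⊢ p0

Result: YES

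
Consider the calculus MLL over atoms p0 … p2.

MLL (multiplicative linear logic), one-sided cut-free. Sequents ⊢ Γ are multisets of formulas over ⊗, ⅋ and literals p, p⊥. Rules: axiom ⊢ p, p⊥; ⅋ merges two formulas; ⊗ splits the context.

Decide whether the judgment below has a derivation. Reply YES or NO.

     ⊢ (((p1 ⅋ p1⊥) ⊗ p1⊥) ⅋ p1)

Derivation (root first):
[⅋]  ⊢ (((p1 ⅋ p1⊥) ⊗ p1⊥) ⅋ p1)
  [⊗]  ⊢ p1, ((p1 ⅋ p1⊥) ⊗ p1⊥)
    [⅋]  ⊢ (p1 ⅋ p1⊥)
      [Ax]  ⊢ p1, p1⊥
    [Ax]  ⊢ p1, p1⊥

Result: YES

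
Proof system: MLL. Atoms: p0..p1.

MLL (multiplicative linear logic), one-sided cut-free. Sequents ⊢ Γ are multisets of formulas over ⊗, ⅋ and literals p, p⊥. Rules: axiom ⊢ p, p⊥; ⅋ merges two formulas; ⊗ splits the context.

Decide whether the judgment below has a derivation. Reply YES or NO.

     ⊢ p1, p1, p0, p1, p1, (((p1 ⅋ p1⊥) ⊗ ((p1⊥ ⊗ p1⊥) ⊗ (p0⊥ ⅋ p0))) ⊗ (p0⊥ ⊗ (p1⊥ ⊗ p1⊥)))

Derivation (root first):
[⊗]  ⊢ p1, p1, p0, p1, p1, (((p1 ⅋ p1⊥) ⊗ ((p1⊥ ⊗ p1⊥) ⊗ (p0⊥ ⅋ p0))) ⊗ (p0⊥ ⊗ (p1⊥ ⊗ p1⊥)))
  [⊗]  ⊢ p1, p1, ((p1 ⅋ p1⊥) ⊗ ((p1⊥ ⊗ p1⊥) ⊗ (p0⊥ ⅋ p0)))
    [⅋]  ⊢ (p1 ⅋ p1⊥)
      [Ax]  ⊢ p1, p1⊥
    [⊗]  ⊢ p1, p1, ((p1⊥ ⊗ p1⊥) ⊗ (p0⊥ ⅋ p0))
      [⊗]  ⊢ p1, p1, (p1⊥ ⊗ p1⊥)
        [Ax]  ⊢ p1, p1⊥
        [Ax]  ⊢ p1, p1⊥
      [⅋]  ⊢ (p0⊥ ⅋ p0)
        [Ax]  ⊢ p0, p0⊥
  [⊗]  ⊢ p0, p1, p1, (p0⊥ ⊗ (p1⊥ ⊗ p1⊥))
    [Ax]  ⊢ p0, p0⊥
    [⊗]  ⊢ p1, p1, (p1⊥ ⊗ p1⊥)
      [Ax]  ⊢ p1, p1⊥
      [Ax]  ⊢ p1, p1⊥

Result: YES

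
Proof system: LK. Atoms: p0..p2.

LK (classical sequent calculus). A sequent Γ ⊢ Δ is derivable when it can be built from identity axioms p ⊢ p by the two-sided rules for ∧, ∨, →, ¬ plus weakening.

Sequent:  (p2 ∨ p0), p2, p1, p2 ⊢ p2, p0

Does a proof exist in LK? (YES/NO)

Proof tree:
[WL] (p2 ∨ p0), p2, p1, p2 ⊢ p2, p0
  [WL] (p2 ∨ p0), p2, p1 ⊢ p2, p0
    [WL] (p2 ∨ p0), p2 ⊢ p2, p0
      [∨L] (p2 ∨ p0) ⊢ p2, p0
        [Ax] p2 ⊢ p2
        [Ax] p0 ⊢ p0

Result: YES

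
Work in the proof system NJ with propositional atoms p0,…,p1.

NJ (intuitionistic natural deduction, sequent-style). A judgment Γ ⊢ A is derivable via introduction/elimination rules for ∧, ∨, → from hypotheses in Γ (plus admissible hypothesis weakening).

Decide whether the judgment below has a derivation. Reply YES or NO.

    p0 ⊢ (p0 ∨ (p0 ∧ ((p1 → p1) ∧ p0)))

Derivation trace:
[∨I₂] p0 ⊢ (p0 ∨ (p0 ∧ ((p1 → p1) ∧ p0)))
  [∧I] p0 ⊢ (p0 ∧ ((p1 → p1) ∧ p0))
    [Ax] p0 ⊢ p0
    [∧I] p0 ⊢ ((p1 → p1) ∧ p0)
      [→I]  ⊢ (p1 → p1)
        [Ax] p1 ⊢ p1
      [Ax] p0 ⊢ p0

Result: YES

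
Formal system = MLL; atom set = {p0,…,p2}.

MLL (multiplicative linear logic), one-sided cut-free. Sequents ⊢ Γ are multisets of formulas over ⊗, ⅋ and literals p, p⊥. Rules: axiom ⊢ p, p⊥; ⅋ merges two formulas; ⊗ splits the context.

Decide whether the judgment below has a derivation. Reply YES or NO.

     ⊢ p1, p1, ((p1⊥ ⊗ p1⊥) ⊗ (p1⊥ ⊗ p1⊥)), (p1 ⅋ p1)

Proof tree:
[⅋]  ⊢ p1, p1, ((p1⊥ ⊗ p1⊥) ⊗ (p1⊥ ⊗ p1⊥)), (p1 ⅋ p1)
  [⊗]  ⊢ p1, p1, p1, p1, ((p1⊥ ⊗ p1⊥) ⊗ (p1⊥ ⊗ p1⊥))
    [⊗]  ⊢ p1, p1, (p1⊥ ⊗ p1⊥)
      [Ax]  ⊢ p1, p1⊥
      [Ax]  ⊢ p1, p1⊥
    [⊗]  ⊢ p1, p1, (p1⊥ ⊗ p1⊥)
      [Ax]  ⊢ p1, p1⊥
      [Ax]  ⊢ p1, p1⊥

Result: YES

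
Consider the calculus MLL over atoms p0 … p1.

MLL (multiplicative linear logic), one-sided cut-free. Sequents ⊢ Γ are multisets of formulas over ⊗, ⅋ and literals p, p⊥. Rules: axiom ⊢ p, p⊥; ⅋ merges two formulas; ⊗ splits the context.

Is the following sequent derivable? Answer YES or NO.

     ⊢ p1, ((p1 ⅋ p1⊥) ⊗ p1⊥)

Proof tree:
[⊗]  ⊢ p1, ((p1 ⅋ p1⊥) ⊗ p1⊥)
  [⅋]  ⊢ (p1 ⅋ p1⊥)
    [Ax]  ⊢ p1, p1⊥
  [Ax]  ⊢ p1, p1⊥

Result: YES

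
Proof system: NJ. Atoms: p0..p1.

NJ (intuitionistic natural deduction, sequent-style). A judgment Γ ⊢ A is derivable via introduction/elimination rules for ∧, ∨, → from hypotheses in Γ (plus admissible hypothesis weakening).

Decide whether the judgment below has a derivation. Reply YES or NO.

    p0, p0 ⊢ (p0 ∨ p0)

Derivation trace:
[∨I₁] p0, p0 ⊢ (p0 ∨ p0)
  [Wk] p0, p0 ⊢ p0
    [Ax] p0 ⊢ p0

Result: YES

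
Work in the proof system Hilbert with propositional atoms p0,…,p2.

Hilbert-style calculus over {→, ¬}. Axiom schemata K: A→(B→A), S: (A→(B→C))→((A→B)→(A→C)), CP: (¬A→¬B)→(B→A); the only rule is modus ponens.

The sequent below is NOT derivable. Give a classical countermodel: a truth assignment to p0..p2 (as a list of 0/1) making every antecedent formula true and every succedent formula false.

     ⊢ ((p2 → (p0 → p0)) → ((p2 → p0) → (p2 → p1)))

Search for a countermodel by truth-table:
  v=000: Γ:[] Δ:[((p2 → (p0 → p0)) → ((p2 → p0) → (p2 → p1)))=T] refutes=False
  v=001: Γ:[] Δ:[((p2 → (p0 → p0)) → ((p2 → p0) → (p2 → p1)))=T] refutes=False
  v=010: Γ:[] Δ:[((p2 → (p0 → p0)) → ((p2 → p0) → (p2 → p1)))=T] refutes=False
  v=011: Γ:[] Δ:[((p2 → (p0 → p0)) → ((p2 → p0) → (p2 → p1)))=T] refutes=False
  v=100: Γ:[] Δ:[((p2 → (p0 → p0)) → ((p2 → p0) → (p2 → p1)))=T] refutes=False
  v=101: Γ:[] Δ:[((p2 → (p0 → p0)) → ((p2 → p0) → (p2 → p1)))=F] refutes=True  ← countermodel

Result: [1, 0, 1]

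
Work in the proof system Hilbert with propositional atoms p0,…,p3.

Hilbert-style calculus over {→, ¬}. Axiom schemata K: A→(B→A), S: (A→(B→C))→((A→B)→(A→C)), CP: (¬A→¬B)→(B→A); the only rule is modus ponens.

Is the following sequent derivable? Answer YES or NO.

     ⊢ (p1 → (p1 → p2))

Truth-table refutation:
  v=0000: Γ:[] Δ:[(p1 → (p1 → p2))=T] refutes=False
  v=0001: Γ:[] Δ:[(p1 → (p1 → p2))=T] refutes=False
  v=0010: Γ:[] Δ:[(p1 → (p1 → p2))=T] refutes=False
  v=0011: Γ:[] Δ:[(p1 → (p1 → p2))=T] refutes=False
  v=0100: Γ:[] Δ:[(p1 → (p1 → p2))=F] refutes=True  ← countermodel

Result: NO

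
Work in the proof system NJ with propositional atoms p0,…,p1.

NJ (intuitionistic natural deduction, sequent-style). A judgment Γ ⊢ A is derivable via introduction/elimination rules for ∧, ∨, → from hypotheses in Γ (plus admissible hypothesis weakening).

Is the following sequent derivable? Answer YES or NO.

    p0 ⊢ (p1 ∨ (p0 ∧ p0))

Proof tree:
[∨I₂] p0 ⊢ (p1 ∨ (p0 ∧ p0))
  [∧I] p0 ⊢ (p0 ∧ p0)
    [Ax] p0 ⊢ p0
    [Ax] p0 ⊢ p0

Result: YES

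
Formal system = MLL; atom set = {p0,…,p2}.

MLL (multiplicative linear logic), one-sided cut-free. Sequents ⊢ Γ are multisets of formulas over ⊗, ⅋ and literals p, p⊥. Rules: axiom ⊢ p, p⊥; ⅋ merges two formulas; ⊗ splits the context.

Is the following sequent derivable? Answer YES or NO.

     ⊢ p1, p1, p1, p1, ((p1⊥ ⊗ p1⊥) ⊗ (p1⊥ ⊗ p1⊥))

Derivation (root first):
[⊗]  ⊢ p1, p1, p1, p1, ((p1⊥ ⊗ p1⊥) ⊗ (p1⊥ ⊗ p1⊥))
  [⊗]  ⊢ p1, p1, (p1⊥ ⊗ p1⊥)
    [Ax]  ⊢ p1, p1⊥
    [Ax]  ⊢ p1, p1⊥
  [⊗]  ⊢ p1, p1, (p1⊥ ⊗ p1⊥)
    [Ax]  ⊢ p1, p1⊥
    [Ax]  ⊢ p1, p1⊥

Result: YES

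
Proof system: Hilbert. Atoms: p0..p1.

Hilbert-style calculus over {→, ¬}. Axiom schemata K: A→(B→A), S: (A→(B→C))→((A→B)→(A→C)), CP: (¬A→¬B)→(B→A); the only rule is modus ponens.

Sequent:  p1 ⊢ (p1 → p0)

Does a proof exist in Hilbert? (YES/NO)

Enumerate valuations to refute Γ ⊢ Δ:
  v=00: Γ:[p1=F] Δ:[(p1 → p0)=T] refutes=False
  v=01: Γ:[p1=T] Δ:[(p1 → p0)=F] refutes=True  ← countermodel

Result: NO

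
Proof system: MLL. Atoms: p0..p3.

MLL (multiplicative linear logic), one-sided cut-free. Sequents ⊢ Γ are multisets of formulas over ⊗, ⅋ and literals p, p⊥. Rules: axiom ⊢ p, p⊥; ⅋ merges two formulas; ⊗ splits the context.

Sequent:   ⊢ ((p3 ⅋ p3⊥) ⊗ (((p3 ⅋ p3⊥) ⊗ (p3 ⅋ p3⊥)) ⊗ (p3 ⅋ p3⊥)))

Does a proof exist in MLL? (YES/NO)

Proof tree:
[⊗]  ⊢ ((p3 ⅋ p3⊥) ⊗ (((p3 ⅋ p3⊥) ⊗ (p3 ⅋ p3⊥)) ⊗ (p3 ⅋ p3⊥)))
  [⅋]  ⊢ (p3 ⅋ p3⊥)
    [Ax]  ⊢ p3, p3⊥
  [⊗]  ⊢ (((p3 ⅋ p3⊥) ⊗ (p3 ⅋ p3⊥)) ⊗ (p3 ⅋ p3⊥))
    [⊗]  ⊢ ((p3 ⅋ p3⊥) ⊗ (p3 ⅋ p3⊥))
      [⅋]  ⊢ (p3 ⅋ p3⊥)
        [Ax]  ⊢ p3, p3⊥
      [⅋]  ⊢ (p3 ⅋ p3⊥)
        [Ax]  ⊢ p3, p3⊥
    [⅋]  ⊢ (p3 ⅋ p3⊥)
      [Ax]  ⊢ p3, p3⊥

Result: YES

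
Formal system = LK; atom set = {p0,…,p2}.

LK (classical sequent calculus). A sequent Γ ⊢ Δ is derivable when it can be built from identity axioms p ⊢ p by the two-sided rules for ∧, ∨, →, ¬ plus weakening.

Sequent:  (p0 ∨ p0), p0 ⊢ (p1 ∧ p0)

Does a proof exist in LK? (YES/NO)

Enumerate valuations to refute Γ ⊢ Δ:
  v=000: Γ:[(p0 ∨ p0)=F, p0=F] Δ:[(p1 ∧ p0)=F] refutes=False
  v=001: Γ:[(p0 ∨ p0)=F, p0=F] Δ:[(p1 ∧ p0)=F] refutes=False
  v=010: Γ:[(p0 ∨ p0)=F, p0=F] Δ:[(p1 ∧ p0)=F] refutes=False
  v=011: Γ:[(p0 ∨ p0)=F, p0=F] Δ:[(p1 ∧ p0)=F] refutes=False
  v=100: Γ:[(p0 ∨ p0)=T, p0=T] Δ:[(p1 ∧ p0)=F] refutes=True  ← countermodel

Result: NO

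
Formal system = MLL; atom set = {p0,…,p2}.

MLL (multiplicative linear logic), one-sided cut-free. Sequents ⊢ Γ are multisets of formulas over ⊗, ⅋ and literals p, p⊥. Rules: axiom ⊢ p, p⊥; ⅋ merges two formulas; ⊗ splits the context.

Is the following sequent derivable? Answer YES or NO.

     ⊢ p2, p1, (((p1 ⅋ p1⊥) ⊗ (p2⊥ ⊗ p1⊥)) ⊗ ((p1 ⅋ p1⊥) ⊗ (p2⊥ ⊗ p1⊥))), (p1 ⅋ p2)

Derivation trace:
[⅋]  ⊢ p2, p1, (((p1 ⅋ p1⊥) ⊗ (p2⊥ ⊗ p1⊥)) ⊗ ((p1 ⅋ p1⊥) ⊗ (p2⊥ ⊗ p1⊥))), (p1 ⅋ p2)
  [⊗]  ⊢ p2, p1, p2, p1, (((p1 ⅋ p1⊥) ⊗ (p2⊥ ⊗ p1⊥)) ⊗ ((p1 ⅋ p1⊥) ⊗ (p2⊥ ⊗ p1⊥)))
    [⊗]  ⊢ p2, p1, ((p1 ⅋ p1⊥) ⊗ (p2⊥ ⊗ p1⊥))
      [⅋]  ⊢ (p1 ⅋ p1⊥)
        [Ax]  ⊢ p1, p1⊥
      [⊗]  ⊢ p2, p1, (p2⊥ ⊗ p1⊥)
        [Ax]  ⊢ p2, p2⊥
        [Ax]  ⊢ p1, p1⊥
    [⊗]  ⊢ p2, p1, ((p1 ⅋ p1⊥) ⊗ (p2⊥ ⊗ p1⊥))
      [⅋]  ⊢ (p1 ⅋ p1⊥)
        [Ax]  ⊢ p1, p1⊥
      [⊗]  ⊢ p2, p1, (p2⊥ ⊗ p1⊥)
        [Ax]  ⊢ p2, p2⊥
        [Ax]  ⊢ p1, p1⊥

Result: YES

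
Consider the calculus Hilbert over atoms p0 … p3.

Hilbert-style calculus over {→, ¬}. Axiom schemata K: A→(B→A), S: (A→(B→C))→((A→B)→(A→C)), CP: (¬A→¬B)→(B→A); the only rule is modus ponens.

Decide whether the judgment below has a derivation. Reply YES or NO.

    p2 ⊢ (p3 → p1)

Enumerate valuations to refute Γ ⊢ Δ:
  v=0000: Γ:[p2=F] Δ:[(p3 → p1)=T] refutes=False
  v=0001: Γ:[p2=F] Δ:[(p3 → p1)=F] refutes=False
  v=0010: Γ:[p2=T] Δ:[(p3 → p1)=T] refutes=False
  v=0011: Γ:[p2=T] Δ:[(p3 → p1)=F] refutes=True  ← countermodel

Result: NO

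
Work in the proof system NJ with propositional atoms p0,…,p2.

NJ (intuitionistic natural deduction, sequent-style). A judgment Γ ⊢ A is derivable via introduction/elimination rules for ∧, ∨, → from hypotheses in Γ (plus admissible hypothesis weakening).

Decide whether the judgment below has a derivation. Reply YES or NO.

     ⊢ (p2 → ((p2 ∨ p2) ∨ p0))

Derivation trace:
[→I]  ⊢ (p2 → ((p2 ∨ p2) ∨ p0))
  [∨I₁] p2 ⊢ ((p2 ∨ p2) ∨ p0)
    [∨I₁] p2 ⊢ (p2 ∨ p2)
      [Ax] p2 ⊢ p2

Result: YES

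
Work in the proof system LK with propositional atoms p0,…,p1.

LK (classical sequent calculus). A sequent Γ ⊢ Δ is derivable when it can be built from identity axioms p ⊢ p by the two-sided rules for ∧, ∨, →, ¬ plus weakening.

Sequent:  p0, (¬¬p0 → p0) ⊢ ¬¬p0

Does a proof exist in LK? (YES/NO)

Derivation (root first):
[→L] p0, (¬¬p0 → p0) ⊢ ¬¬p0
  [¬R] p0 ⊢ ¬¬p0
    [¬L] p0, ¬p0 ⊢ 
      [Ax] p0 ⊢ p0
  [¬R] p0 ⊢ ¬¬p0
    [¬L] p0, ¬p0 ⊢ 
      [Ax] p0 ⊢ p0

Result: YES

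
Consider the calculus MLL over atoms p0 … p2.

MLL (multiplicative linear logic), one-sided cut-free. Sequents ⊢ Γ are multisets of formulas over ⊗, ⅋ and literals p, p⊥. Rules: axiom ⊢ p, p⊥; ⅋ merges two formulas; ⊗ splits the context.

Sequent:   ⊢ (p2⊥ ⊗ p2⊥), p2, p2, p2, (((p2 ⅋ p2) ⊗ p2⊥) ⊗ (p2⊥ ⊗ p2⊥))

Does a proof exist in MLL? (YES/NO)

Derivation trace:
[⊗]  ⊢ (p2⊥ ⊗ p2⊥), p2, p2, p2, (((p2 ⅋ p2) ⊗ p2⊥) ⊗ (p2⊥ ⊗ p2⊥))
  [⊗]  ⊢ (p2⊥ ⊗ p2⊥), p2, ((p2 ⅋ p2) ⊗ p2⊥)
    [⅋]  ⊢ (p2⊥ ⊗ p2⊥), (p2 ⅋ p2)
      [⊗]  ⊢ p2, p2, (p2⊥ ⊗ p2⊥)
        [Ax]  ⊢ p2, p2⊥
        [Ax]  ⊢ p2, p2⊥
    [Ax]  ⊢ p2, p2⊥
  [⊗]  ⊢ p2, p2, (p2⊥ ⊗ p2⊥)
    [Ax]  ⊢ p2, p2⊥
    [Ax]  ⊢ p2, p2⊥

Result: YES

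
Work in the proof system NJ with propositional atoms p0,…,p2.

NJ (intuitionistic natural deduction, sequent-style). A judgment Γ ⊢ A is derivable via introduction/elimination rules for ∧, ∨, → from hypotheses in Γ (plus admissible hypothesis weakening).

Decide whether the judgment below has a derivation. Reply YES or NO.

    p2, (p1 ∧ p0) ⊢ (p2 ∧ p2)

Proof tree:
[∧I] p2, (p1 ∧ p0) ⊢ (p2 ∧ p2)
  [Ax] p2 ⊢ p2
  [Wk] p2, (p1 ∧ p0) ⊢ p2
    [Ax] p2 ⊢ p2

Result: YES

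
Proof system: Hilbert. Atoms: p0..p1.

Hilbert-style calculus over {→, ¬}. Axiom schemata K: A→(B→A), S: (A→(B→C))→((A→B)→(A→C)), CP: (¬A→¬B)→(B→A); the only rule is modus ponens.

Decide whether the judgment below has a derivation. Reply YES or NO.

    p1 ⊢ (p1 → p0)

Search for a countermodel by truth-table:
  v=00: Γ:[p1=F] Δ:[(p1 → p0)=T] refutes=False
  v=01: Γ:[p1=T] Δ:[(p1 → p0)=F] refutes=True  ← countermodel

Result: NO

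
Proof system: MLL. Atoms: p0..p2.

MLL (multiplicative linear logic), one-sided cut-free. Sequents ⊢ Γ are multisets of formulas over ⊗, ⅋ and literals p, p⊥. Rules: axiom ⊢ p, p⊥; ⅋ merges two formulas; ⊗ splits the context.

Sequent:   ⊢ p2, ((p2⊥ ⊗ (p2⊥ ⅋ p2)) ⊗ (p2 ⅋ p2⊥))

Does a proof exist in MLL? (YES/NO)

Derivation (root first):
[⊗]  ⊢ p2, ((p2⊥ ⊗ (p2⊥ ⅋ p2)) ⊗ (p2 ⅋ p2⊥))
  [⊗]  ⊢ p2, (p2⊥ ⊗ (p2⊥ ⅋ p2))
    [Ax]  ⊢ p2, p2⊥
    [⅋]  ⊢ (p2⊥ ⅋ p2)
      [Ax]  ⊢ p2, p2⊥
  [⅋]  ⊢ (p2 ⅋ p2⊥)
    [Ax]  ⊢ p2, p2⊥

Result: YES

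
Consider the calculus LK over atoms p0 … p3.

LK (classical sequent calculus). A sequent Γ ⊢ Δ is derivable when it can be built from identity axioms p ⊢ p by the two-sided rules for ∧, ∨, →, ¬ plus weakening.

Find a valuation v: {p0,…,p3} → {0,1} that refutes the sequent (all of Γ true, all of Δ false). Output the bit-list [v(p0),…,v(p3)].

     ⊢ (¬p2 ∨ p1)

Search for a countermodel by truth-table:
  v=0000: Γ:[] Δ:[(¬p2 ∨ p1)=T] refutes=False
  v=0001: Γ:[] Δ:[(¬p2 ∨ p1)=T] refutes=False
  v=0010: Γ:[] Δ:[(¬p2 ∨ p1)=F] refutes=True  ← countermodel

Result: [0, 0, 1, 0]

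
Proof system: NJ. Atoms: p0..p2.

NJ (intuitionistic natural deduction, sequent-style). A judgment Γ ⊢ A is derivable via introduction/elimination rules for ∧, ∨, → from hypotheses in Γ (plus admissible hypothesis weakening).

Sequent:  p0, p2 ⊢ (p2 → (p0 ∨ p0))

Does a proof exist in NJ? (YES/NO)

Proof tree:
[Wk] p0, p2 ⊢ (p2 → (p0 ∨ p0))
  [→I] p0 ⊢ (p2 → (p0 ∨ p0))
    [∨I₁] p0, p2 ⊢ (p0 ∨ p0)
      [Wk] p0, p2 ⊢ p0
        [Ax] p0 ⊢ p0

Result: YES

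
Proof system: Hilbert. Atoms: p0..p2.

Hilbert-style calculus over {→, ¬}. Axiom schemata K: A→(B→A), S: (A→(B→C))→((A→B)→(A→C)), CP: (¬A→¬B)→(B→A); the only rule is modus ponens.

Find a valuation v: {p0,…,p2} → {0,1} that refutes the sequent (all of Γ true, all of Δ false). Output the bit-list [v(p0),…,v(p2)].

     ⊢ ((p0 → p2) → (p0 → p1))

Truth-table refutation:
  v=000: Γ:[] Δ:[((p0 → p2) → (p0 → p1))=T] refutes=False
  v=001: Γ:[] Δ:[((p0 → p2) → (p0 → p1))=T] refutes=False
  v=010: Γ:[] Δ:[((p0 → p2) → (p0 → p1))=T] refutes=False
  v=011: Γ:[] Δ:[((p0 → p2) → (p0 → p1))=T] refutes=False
  v=100: Γ:[] Δ:[((p0 → p2) → (p0 → p1))=T] refutes=False
  v=101: Γ:[] Δ:[((p0 → p2) → (p0 → p1))=F] refutes=True  ← countermodel

Result: [1, 0, 1]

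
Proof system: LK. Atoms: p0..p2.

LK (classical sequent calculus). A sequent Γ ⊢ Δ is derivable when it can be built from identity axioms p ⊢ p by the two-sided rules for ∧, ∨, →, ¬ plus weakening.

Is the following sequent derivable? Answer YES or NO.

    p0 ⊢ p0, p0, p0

Proof tree:
[WR] p0 ⊢ p0, p0, p0
  [WR] p0 ⊢ p0, p0
    [Ax] p0 ⊢ p0

Result: YES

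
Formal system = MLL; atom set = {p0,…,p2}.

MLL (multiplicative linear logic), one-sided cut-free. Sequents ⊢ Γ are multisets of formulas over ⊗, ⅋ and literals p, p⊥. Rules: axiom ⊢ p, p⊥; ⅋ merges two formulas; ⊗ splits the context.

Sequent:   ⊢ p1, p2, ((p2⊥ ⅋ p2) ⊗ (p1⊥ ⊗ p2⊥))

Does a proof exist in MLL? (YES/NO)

Derivation (root first):
[⊗]  ⊢ p1, p2, ((p2⊥ ⅋ p2) ⊗ (p1⊥ ⊗ p2⊥))
  [⅋]  ⊢ (p2⊥ ⅋ p2)
    [Ax]  ⊢ p2, p2⊥
  [⊗]  ⊢ p1, p2, (p1⊥ ⊗ p2⊥)
    [Ax]  ⊢ p1, p1⊥
    [Ax]  ⊢ p2, p2⊥

Result: YES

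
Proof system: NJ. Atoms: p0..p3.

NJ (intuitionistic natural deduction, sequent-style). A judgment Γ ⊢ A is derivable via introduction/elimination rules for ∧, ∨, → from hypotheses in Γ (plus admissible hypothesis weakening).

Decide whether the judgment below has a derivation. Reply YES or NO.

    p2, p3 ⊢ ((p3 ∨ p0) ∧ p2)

Derivation trace:
[∧I] p2, p3 ⊢ ((p3 ∨ p0) ∧ p2)
  [∨I₁] p3 ⊢ (p3 ∨ p0)
    [Ax] p3 ⊢ p3
  [Ax] p2 ⊢ p2

Result: YES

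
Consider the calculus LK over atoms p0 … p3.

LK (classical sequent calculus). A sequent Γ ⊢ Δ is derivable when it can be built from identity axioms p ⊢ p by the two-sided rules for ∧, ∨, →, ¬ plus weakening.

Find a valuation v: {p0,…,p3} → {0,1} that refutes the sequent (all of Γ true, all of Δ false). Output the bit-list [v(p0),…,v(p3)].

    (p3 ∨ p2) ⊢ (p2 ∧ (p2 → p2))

Enumerate valuations to refute Γ ⊢ Δ:
  v=0000: Γ:[(p3 ∨ p2)=F] Δ:[(p2 ∧ (p2 → p2))=F] refutes=False
  v=0001: Γ:[(p3 ∨ p2)=T] Δ:[(p2 ∧ (p2 → p2))=F] refutes=True  ← countermodel

Result: [0, 0, 0, 1]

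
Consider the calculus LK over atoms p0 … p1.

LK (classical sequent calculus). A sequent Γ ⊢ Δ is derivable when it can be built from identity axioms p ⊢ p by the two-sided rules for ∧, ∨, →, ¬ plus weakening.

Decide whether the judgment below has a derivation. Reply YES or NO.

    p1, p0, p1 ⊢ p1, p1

Derivation trace:
[WL] p1, p0, p1 ⊢ p1, p1
  [WL] p1, p0 ⊢ p1, p1
    [WR] p1 ⊢ p1, p1
      [Ax] p1 ⊢ p1

Result: YES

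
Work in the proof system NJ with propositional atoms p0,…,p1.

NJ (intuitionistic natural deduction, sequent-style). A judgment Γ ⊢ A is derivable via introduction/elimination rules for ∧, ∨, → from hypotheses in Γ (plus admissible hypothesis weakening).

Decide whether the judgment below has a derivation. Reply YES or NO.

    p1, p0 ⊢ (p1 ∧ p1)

Proof tree:
[Wk] p1, p0 ⊢ (p1 ∧ p1)
  [∧I] p1 ⊢ (p1 ∧ p1)
    [Wk] p1, p1 ⊢ p1
      [Ax] p1 ⊢ p1
    [Wk] p1, p1 ⊢ p1
      [Ax] p1 ⊢ p1

Result: YES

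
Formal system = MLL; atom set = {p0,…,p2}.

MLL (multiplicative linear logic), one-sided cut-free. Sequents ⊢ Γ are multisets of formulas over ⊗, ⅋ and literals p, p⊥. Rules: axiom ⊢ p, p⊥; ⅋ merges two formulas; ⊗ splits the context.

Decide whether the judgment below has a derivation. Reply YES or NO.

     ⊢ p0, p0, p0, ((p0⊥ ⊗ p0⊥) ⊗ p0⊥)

Derivation (root first):
[⊗]  ⊢ p0, p0, p0, ((p0⊥ ⊗ p0⊥) ⊗ p0⊥)
  [⊗]  ⊢ p0, p0, (p0⊥ ⊗ p0⊥)
    [Ax]  ⊢ p0, p0⊥
    [Ax]  ⊢ p0, p0⊥
  [Ax]  ⊢ p0, p0⊥

Result: YES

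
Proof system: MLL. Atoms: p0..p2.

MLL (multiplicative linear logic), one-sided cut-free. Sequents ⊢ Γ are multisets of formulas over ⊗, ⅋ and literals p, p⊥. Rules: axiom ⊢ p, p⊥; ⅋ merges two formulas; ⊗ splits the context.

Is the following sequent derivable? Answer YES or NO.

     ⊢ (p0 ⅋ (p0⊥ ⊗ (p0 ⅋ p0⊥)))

Derivation trace:
[⅋]  ⊢ (p0 ⅋ (p0⊥ ⊗ (p0 ⅋ p0⊥)))
  [⊗]  ⊢ p0, (p0⊥ ⊗ (p0 ⅋ p0⊥))
    [Ax]  ⊢ p0, p0⊥
    [⅋]  ⊢ (p0 ⅋ p0⊥)
      [Ax]  ⊢ p0, p0⊥

Result: YES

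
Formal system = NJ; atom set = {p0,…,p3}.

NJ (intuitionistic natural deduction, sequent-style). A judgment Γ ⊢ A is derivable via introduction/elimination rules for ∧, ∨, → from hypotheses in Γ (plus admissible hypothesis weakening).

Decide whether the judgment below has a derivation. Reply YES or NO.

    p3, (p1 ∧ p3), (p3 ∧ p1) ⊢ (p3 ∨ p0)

Derivation trace:
[Wk] p3, (p1 ∧ p3), (p3 ∧ p1) ⊢ (p3 ∨ p0)
  [∨I₁] p3, (p1 ∧ p3) ⊢ (p3 ∨ p0)
    [Wk] p3, (p1 ∧ p3) ⊢ p3
      [Ax] p3 ⊢ p3

Result: YES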